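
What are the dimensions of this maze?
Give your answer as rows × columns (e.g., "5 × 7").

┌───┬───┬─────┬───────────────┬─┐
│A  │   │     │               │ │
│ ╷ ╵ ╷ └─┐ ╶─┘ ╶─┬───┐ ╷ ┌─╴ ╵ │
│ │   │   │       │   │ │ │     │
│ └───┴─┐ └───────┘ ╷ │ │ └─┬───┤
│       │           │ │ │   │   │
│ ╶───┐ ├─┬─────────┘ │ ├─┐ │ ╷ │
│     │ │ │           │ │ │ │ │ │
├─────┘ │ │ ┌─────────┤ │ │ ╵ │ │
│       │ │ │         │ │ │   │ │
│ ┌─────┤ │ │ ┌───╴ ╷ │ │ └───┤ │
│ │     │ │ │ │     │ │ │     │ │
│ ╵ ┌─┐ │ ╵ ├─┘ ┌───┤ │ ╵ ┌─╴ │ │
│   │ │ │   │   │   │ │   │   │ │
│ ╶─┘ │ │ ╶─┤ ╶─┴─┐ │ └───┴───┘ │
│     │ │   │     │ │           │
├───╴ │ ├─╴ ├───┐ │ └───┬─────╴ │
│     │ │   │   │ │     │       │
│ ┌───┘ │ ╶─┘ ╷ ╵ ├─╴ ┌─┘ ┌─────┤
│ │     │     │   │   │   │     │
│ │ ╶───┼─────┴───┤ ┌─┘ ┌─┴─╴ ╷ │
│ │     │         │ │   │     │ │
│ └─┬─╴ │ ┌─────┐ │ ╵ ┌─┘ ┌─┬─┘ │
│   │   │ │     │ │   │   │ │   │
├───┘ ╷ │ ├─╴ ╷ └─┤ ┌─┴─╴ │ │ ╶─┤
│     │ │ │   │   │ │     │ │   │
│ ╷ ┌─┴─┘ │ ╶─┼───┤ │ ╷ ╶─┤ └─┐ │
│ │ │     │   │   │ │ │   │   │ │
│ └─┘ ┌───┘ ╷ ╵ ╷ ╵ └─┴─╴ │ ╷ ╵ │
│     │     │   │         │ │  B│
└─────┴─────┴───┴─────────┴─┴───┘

Counting the maze dimensions:
Rows (vertical): 15
Columns (horizontal): 16
Dimensions: 15 × 16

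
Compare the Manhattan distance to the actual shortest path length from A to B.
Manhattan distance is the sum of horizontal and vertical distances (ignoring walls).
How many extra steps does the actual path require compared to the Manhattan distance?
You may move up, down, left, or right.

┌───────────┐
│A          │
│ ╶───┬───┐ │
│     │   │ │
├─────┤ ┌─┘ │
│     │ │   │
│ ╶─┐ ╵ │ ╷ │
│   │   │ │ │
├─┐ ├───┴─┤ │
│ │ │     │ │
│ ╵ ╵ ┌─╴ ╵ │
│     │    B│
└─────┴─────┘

Manhattan distance: |5 - 0| + |5 - 0| = 10
Actual path length: 10
Extra steps: 10 - 10 = 0

Solution:

┌───────────┐
│A → → → → ↓│
│ ╶───┬───┐ │
│     │   │↓│
├─────┤ ┌─┘ │
│     │ │  ↓│
│ ╶─┐ ╵ │ ╷ │
│   │   │ │↓│
├─┐ ├───┴─┤ │
│ │ │     │↓│
│ ╵ ╵ ┌─╴ ╵ │
│     │    B│
└─────┴─────┘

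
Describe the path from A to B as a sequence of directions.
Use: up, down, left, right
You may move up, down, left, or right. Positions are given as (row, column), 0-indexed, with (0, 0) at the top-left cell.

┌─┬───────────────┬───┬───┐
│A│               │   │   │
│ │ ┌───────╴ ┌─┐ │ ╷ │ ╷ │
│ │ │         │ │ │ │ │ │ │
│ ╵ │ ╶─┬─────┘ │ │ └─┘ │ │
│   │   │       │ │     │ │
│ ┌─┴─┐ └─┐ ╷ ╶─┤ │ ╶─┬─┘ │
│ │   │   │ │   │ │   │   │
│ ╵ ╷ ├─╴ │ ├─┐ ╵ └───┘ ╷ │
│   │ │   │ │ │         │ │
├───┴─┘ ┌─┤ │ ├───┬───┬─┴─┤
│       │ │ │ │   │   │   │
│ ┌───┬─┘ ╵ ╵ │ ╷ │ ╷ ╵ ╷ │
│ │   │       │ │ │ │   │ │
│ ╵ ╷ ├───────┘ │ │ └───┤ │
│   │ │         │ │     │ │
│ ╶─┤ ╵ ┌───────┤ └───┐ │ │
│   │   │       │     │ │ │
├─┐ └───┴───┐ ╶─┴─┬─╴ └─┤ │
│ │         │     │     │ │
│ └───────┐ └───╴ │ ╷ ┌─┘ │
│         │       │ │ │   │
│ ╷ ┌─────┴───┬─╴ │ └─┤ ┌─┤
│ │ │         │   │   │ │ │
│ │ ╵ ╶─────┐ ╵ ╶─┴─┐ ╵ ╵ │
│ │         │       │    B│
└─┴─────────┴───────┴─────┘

Finding the path and converting it to directions:
Path through cells: (0,0) → (1,0) → (2,0) → (2,1) → (1,1) → (0,1) → (0,2) → (0,3) → (0,4) → (0,5) → (0,6) → (1,6) → (1,5) → (1,4) → (1,3) → (1,2) → (2,2) → (2,3) → (3,3) → (3,4) → (4,4) → (4,3) → (5,3) → (5,2) → (5,1) → (5,0) → (6,0) → (7,0) → (7,1) → (6,1) → (6,2) → (7,2) → (8,2) → (8,3) → (7,3) → (7,4) → (7,5) → (7,6) → (7,7) → (6,7) → (5,7) → (5,8) → (6,8) → (7,8) → (8,8) → (8,9) → (8,10) → (9,10) → (9,9) → (10,9) → (11,9) → (11,10) → (12,10) → (12,11) → (12,12)
Directions: down, down, right, up, up, right, right, right, right, right, down, left, left, left, left, down, right, down, right, down, left, down, left, left, left, down, down, right, up, right, down, down, right, up, right, right, right, right, up, up, right, down, down, down, right, right, down, left, down, down, right, down, right, right

Solution:

┌─┬───────────────┬───┬───┐
│A│↱ → → → → ↓    │   │   │
│ │ ┌───────╴ ┌─┐ │ ╷ │ ╷ │
│↓│↑│↓ ← ← ← ↲│ │ │ │ │ │ │
│ ╵ │ ╶─┬─────┘ │ │ └─┘ │ │
│↳ ↑│↳ ↓│       │ │     │ │
│ ┌─┴─┐ └─┐ ╷ ╶─┤ │ ╶─┬─┘ │
│ │   │↳ ↓│ │   │ │   │   │
│ ╵ ╷ ├─╴ │ ├─┐ ╵ └───┘ ╷ │
│   │ │↓ ↲│ │ │         │ │
├───┴─┘ ┌─┤ │ ├───┬───┬─┴─┤
│↓ ← ← ↲│ │ │ │↱ ↓│   │   │
│ ┌───┬─┘ ╵ ╵ │ ╷ │ ╷ ╵ ╷ │
│↓│↱ ↓│       │↑│↓│ │   │ │
│ ╵ ╷ ├───────┘ │ │ └───┤ │
│↳ ↑│↓│↱ → → → ↑│↓│     │ │
│ ╶─┤ ╵ ┌───────┤ └───┐ │ │
│   │↳ ↑│       │↳ → ↓│ │ │
├─┐ └───┴───┐ ╶─┴─┬─╴ └─┤ │
│ │         │     │↓ ↲  │ │
│ └───────┐ └───╴ │ ╷ ┌─┘ │
│         │       │↓│ │   │
│ ╷ ┌─────┴───┬─╴ │ └─┤ ┌─┤
│ │ │         │   │↳ ↓│ │ │
│ │ ╵ ╶─────┐ ╵ ╶─┴─┐ ╵ ╵ │
│ │         │       │↳ → B│
└─┴─────────┴───────┴─────┘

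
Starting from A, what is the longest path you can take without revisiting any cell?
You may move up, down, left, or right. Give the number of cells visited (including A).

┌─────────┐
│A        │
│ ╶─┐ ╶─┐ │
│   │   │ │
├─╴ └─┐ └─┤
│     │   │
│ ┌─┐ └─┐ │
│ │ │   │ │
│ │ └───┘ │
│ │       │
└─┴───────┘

Finding longest simple path using DFS:
Start: (0, 0)
Longest path visits 13 cells
Path: A → right → right → down → right → down → right → down → down → left → left → left → up

Solution:

┌─────────┐
│A → ↓    │
│ ╶─┐ ╶─┐ │
│   │↳ ↓│ │
├─╴ └─┐ └─┤
│     │↳ ↓│
│ ┌─┐ └─┐ │
│ │B│   │↓│
│ │ └───┘ │
│ │↑ ← ← ↲│
└─┴───────┘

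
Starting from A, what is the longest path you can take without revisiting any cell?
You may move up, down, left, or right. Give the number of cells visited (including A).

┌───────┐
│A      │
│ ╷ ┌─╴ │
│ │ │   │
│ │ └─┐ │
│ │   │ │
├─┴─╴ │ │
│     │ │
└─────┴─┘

Finding longest simple path using DFS:
Start: (0, 0)
Longest path visits 8 cells
Path: A → right → down → down → right → down → left → left

Solution:

┌───────┐
│A ↓    │
│ ╷ ┌─╴ │
│ │↓│   │
│ │ └─┐ │
│ │↳ ↓│ │
├─┴─╴ │ │
│B ← ↲│ │
└─────┴─┘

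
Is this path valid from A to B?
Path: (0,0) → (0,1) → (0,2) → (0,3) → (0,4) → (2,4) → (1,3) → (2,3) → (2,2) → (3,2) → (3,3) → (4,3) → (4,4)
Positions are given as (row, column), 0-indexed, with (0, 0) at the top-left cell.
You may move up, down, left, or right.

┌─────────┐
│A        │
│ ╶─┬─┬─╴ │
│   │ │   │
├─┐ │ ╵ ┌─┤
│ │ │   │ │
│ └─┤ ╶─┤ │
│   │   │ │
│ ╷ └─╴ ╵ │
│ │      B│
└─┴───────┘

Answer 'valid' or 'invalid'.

Checking path validity:
Result: Invalid move at step 5: cannot move from (0, 4) to (2, 4).

invalid

Correct solution:

┌─────────┐
│A → → → ↓│
│ ╶─┬─┬─╴ │
│   │ │↓ ↲│
├─┐ │ ╵ ┌─┤
│ │ │↓ ↲│ │
│ └─┤ ╶─┤ │
│   │↳ ↓│ │
│ ╷ └─╴ ╵ │
│ │    ↳ B│
└─┴───────┘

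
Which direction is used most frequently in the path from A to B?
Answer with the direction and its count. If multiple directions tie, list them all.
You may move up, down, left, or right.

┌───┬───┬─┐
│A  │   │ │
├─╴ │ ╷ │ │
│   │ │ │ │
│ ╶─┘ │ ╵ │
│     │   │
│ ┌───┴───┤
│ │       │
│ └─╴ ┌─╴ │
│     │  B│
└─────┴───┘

Directions: right, down, left, down, down, down, right, right, up, right, right, down
Counts: {'right': 5, 'down': 5, 'left': 1, 'up': 1}
Most common: down and right (tied at 5 times each)

Solution:

┌───┬───┬─┐
│A ↓│   │ │
├─╴ │ ╷ │ │
│↓ ↲│ │ │ │
│ ╶─┘ │ ╵ │
│↓    │   │
│ ┌───┴───┤
│↓│  ↱ → ↓│
│ └─╴ ┌─╴ │
│↳ → ↑│  B│
└─────┴───┘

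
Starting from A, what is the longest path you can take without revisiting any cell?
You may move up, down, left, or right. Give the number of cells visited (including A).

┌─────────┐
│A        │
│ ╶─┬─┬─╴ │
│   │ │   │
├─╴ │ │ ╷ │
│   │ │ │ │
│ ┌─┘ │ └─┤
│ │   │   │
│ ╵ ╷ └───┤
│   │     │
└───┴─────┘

Finding longest simple path using DFS:
Start: (0, 0)
Longest path visits 13 cells
Path: A → down → right → down → left → down → down → right → up → right → down → right → right

Solution:

┌─────────┐
│A        │
│ ╶─┬─┬─╴ │
│↳ ↓│ │   │
├─╴ │ │ ╷ │
│↓ ↲│ │ │ │
│ ┌─┘ │ └─┤
│↓│↱ ↓│   │
│ ╵ ╷ └───┤
│↳ ↑│↳ → B│
└───┴─────┘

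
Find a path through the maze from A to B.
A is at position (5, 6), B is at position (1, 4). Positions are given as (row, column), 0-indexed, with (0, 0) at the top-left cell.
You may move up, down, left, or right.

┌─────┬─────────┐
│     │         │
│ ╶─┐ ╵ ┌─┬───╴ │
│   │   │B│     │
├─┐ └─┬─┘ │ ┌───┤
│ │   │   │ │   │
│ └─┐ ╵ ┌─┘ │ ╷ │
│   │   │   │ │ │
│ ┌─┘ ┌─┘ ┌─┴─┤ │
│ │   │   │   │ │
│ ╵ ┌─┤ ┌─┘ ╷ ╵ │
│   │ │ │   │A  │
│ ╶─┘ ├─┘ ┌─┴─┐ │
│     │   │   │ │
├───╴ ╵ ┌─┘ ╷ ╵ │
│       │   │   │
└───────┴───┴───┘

Finding the shortest path from (5, 6) to (1, 4):
Path length: 20 steps
Directions: up → left → down → left → down → left → down → left → up → left → left → up → right → up → right → up → right → up → right → up

Solution:

┌─────┬─────────┐
│     │         │
│ ╶─┐ ╵ ┌─┬───╴ │
│   │   │B│     │
├─┐ └─┬─┘ │ ┌───┤
│ │   │↱ ↑│ │   │
│ └─┐ ╵ ┌─┘ │ ╷ │
│   │↱ ↑│   │ │ │
│ ┌─┘ ┌─┘ ┌─┴─┤ │
│ │↱ ↑│   │↓ ↰│ │
│ ╵ ┌─┤ ┌─┘ ╷ ╵ │
│↱ ↑│ │ │↓ ↲│A  │
│ ╶─┘ ├─┘ ┌─┴─┐ │
│↑ ← ↰│↓ ↲│   │ │
├───╴ ╵ ┌─┘ ╷ ╵ │
│    ↑ ↲│   │   │
└───────┴───┴───┘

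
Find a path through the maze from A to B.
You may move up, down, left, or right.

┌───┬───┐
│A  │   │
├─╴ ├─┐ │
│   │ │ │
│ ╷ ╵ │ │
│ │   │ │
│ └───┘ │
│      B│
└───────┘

Finding the shortest path through the maze:
Path length: 8 steps
Directions: right → down → left → down → down → right → right → right

Solution:

┌───┬───┐
│A ↓│   │
├─╴ ├─┐ │
│↓ ↲│ │ │
│ ╷ ╵ │ │
│↓│   │ │
│ └───┘ │
│↳ → → B│
└───────┘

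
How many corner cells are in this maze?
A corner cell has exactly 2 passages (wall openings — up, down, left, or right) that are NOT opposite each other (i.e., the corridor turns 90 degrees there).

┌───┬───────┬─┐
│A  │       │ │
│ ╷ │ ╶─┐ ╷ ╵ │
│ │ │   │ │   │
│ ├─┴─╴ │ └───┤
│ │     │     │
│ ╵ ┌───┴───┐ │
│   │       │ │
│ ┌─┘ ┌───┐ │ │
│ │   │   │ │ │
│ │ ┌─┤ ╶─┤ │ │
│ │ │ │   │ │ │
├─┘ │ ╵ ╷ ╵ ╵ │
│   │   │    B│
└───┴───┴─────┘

Counting corner cells (2 non-opposite passages):
Total corners: 24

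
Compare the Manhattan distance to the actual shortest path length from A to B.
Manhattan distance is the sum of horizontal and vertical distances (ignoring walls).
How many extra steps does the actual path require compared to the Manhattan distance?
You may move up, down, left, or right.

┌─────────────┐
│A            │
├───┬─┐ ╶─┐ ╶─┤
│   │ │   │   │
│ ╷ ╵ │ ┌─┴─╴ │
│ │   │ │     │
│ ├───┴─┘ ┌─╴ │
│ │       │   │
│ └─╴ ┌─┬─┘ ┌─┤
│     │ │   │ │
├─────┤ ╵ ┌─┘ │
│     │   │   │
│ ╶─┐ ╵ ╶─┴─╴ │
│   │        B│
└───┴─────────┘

Manhattan distance: |6 - 0| + |6 - 0| = 12
Actual path length: 18
Extra steps: 18 - 12 = 6

Solution:

┌─────────────┐
│A → → → → ↓  │
├───┬─┐ ╶─┐ ╶─┤
│   │ │   │↳ ↓│
│ ╷ ╵ │ ┌─┴─╴ │
│ │   │ │    ↓│
│ ├───┴─┘ ┌─╴ │
│ │       │↓ ↲│
│ └─╴ ┌─┬─┘ ┌─┤
│     │ │↓ ↲│ │
├─────┤ ╵ ┌─┘ │
│     │↓ ↲│   │
│ ╶─┐ ╵ ╶─┴─╴ │
│   │  ↳ → → B│
└───┴─────────┘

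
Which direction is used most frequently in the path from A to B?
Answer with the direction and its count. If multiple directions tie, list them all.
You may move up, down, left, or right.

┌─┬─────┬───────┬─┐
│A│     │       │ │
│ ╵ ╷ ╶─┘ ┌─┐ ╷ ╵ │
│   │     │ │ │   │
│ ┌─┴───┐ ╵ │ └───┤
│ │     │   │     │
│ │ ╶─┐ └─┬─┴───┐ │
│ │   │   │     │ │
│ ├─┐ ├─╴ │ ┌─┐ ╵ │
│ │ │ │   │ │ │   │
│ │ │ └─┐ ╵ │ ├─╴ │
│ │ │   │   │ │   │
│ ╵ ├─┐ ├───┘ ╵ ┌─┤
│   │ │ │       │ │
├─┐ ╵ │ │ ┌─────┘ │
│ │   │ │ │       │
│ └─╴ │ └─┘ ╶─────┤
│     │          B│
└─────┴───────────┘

Directions: down, right, up, right, down, right, right, up, right, right, down, down, right, right, down, down, left, up, left, left, down, down, left, up, up, left, up, left, left, down, right, down, down, right, down, down, down, right, right, right, right, right
Counts: {'down': 14, 'right': 15, 'up': 6, 'left': 7}
Most common: right (15 times)

Solution:

┌─┬─────┬───────┬─┐
│A│↱ ↓  │↱ → ↓  │ │
│ ╵ ╷ ╶─┘ ┌─┐ ╷ ╵ │
│↳ ↑│↳ → ↑│ │↓│   │
│ ┌─┴───┐ ╵ │ └───┤
│ │↓ ← ↰│   │↳ → ↓│
│ │ ╶─┐ └─┬─┴───┐ │
│ │↳ ↓│↑ ↰│↓ ← ↰│↓│
│ ├─┐ ├─╴ │ ┌─┐ ╵ │
│ │ │↓│  ↑│↓│ │↑ ↲│
│ │ │ └─┐ ╵ │ ├─╴ │
│ │ │↳ ↓│↑ ↲│ │   │
│ ╵ ├─┐ ├───┘ ╵ ┌─┤
│   │ │↓│       │ │
├─┐ ╵ │ │ ┌─────┘ │
│ │   │↓│ │       │
│ └─╴ │ └─┘ ╶─────┤
│     │↳ → → → → B│
└─────┴───────────┘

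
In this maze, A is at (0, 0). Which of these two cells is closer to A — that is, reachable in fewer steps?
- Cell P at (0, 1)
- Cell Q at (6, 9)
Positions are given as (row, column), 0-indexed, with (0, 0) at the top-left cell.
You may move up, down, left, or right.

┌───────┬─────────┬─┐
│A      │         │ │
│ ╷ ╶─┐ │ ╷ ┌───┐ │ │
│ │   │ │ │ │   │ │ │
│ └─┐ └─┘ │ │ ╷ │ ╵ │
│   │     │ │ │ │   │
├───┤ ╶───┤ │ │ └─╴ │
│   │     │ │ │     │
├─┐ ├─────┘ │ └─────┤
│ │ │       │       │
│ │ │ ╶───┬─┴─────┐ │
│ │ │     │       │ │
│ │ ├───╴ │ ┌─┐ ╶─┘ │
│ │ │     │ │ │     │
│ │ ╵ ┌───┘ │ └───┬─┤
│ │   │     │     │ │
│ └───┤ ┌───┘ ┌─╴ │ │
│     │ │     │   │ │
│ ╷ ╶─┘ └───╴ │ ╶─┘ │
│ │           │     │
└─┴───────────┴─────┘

Shortest path A → P at (0, 1): 1 steps
Shortest path A → Q at (6, 9): 29 steps

P is closer (1 steps vs 29 steps).

Path to P:

┌───────┬─────────┬─┐
│A P    │         │ │
│ ╷ ╶─┐ │ ╷ ┌───┐ │ │
│ │   │ │ │ │   │ │ │
│ └─┐ └─┘ │ │ ╷ │ ╵ │
│   │     │ │ │ │   │
├───┤ ╶───┤ │ │ └─╴ │
│   │     │ │ │     │
├─┐ ├─────┘ │ └─────┤
│ │ │       │       │
│ │ │ ╶───┬─┴─────┐ │
│ │ │     │       │ │
│ │ ├───╴ │ ┌─┐ ╶─┘ │
│ │ │     │ │ │     │
│ │ ╵ ┌───┘ │ └───┬─┤
│ │   │     │     │ │
│ └───┤ ┌───┘ ┌─╴ │ │
│     │ │     │   │ │
│ ╷ ╶─┘ └───╴ │ ╶─┘ │
│ │           │     │
└─┴───────────┴─────┘

Path to Q:

┌───────┬─────────┬─┐
│A ↓    │↱ → → → ↓│ │
│ ╷ ╶─┐ │ ╷ ┌───┐ │ │
│ │↳ ↓│ │↑│ │↓ ↰│↓│ │
│ └─┐ └─┘ │ │ ╷ │ ╵ │
│   │↳ → ↑│ │↓│↑│↳ ↓│
├───┤ ╶───┤ │ │ └─╴ │
│   │     │ │↓│↑ ← ↲│
├─┐ ├─────┘ │ └─────┤
│ │ │       │↳ → → ↓│
│ │ │ ╶───┬─┴─────┐ │
│ │ │     │       │↓│
│ │ ├───╴ │ ┌─┐ ╶─┘ │
│ │ │     │ │ │    Q│
│ │ ╵ ┌───┘ │ └───┬─┤
│ │   │     │     │ │
│ └───┤ ┌───┘ ┌─╴ │ │
│     │ │     │   │ │
│ ╷ ╶─┘ └───╴ │ ╶─┘ │
│ │           │     │
└─┴───────────┴─────┘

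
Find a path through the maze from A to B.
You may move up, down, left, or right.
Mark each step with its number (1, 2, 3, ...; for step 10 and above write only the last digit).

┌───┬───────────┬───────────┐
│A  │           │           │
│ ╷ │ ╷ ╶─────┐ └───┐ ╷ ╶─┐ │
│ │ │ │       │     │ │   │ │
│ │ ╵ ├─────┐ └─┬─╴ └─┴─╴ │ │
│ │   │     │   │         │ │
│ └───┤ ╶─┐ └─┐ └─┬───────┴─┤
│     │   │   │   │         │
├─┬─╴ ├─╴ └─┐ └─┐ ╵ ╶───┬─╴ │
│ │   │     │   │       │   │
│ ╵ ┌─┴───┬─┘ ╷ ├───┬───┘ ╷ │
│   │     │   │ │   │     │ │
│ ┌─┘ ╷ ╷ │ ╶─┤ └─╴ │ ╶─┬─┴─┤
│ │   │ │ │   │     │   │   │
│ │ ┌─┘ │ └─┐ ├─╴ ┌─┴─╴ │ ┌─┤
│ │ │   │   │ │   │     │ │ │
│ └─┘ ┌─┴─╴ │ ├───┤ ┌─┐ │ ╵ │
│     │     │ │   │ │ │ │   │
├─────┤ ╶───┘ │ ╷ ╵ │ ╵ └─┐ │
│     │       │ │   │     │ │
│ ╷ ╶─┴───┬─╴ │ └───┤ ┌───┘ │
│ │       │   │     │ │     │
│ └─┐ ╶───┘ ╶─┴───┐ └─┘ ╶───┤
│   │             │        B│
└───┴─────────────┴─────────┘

Finding the shortest path through the maze:
Path length: 46 steps
Directions: right → down → down → right → up → up → right → down → right → right → right → down → right → down → right → down → right → up → right → right → right → right → down → left → down → left → left → down → right → down → left → left → down → down → left → up → left → down → down → right → right → down → right → right → right → right

Solution:

┌───┬───────────┬───────────┐
│A 1│6 7        │           │
│ ╷ │ ╷ ╶─────┐ └───┐ ╷ ╶─┐ │
│ │2│5│8 9 0 1│     │ │   │ │
│ │ ╵ ├─────┐ └─┬─╴ └─┴─╴ │ │
│ │3 4│     │2 3│         │ │
│ └───┤ ╶─┐ └─┐ └─┬───────┴─┤
│     │   │   │4 5│8 9 0 1 2│
├─┬─╴ ├─╴ └─┐ └─┐ ╵ ╶───┬─╴ │
│ │   │     │   │6 7    │4 3│
│ ╵ ┌─┴───┬─┘ ╷ ├───┬───┘ ╷ │
│   │     │   │ │   │7 6 5│ │
│ ┌─┘ ╷ ╷ │ ╶─┤ └─╴ │ ╶─┬─┴─┤
│ │   │ │ │   │     │8 9│   │
│ │ ┌─┘ │ └─┐ ├─╴ ┌─┴─╴ │ ┌─┤
│ │ │   │   │ │   │2 1 0│ │ │
│ └─┘ ┌─┴─╴ │ ├───┤ ┌─┐ │ ╵ │
│     │     │ │7 6│3│ │ │   │
├─────┤ ╶───┘ │ ╷ ╵ │ ╵ └─┐ │
│     │       │8│5 4│     │ │
│ ╷ ╶─┴───┬─╴ │ └───┤ ┌───┘ │
│ │       │   │9 0 1│ │     │
│ └─┐ ╶───┘ ╶─┴───┐ └─┘ ╶───┤
│   │             │2 3 4 5 B│
└───┴─────────────┴─────────┘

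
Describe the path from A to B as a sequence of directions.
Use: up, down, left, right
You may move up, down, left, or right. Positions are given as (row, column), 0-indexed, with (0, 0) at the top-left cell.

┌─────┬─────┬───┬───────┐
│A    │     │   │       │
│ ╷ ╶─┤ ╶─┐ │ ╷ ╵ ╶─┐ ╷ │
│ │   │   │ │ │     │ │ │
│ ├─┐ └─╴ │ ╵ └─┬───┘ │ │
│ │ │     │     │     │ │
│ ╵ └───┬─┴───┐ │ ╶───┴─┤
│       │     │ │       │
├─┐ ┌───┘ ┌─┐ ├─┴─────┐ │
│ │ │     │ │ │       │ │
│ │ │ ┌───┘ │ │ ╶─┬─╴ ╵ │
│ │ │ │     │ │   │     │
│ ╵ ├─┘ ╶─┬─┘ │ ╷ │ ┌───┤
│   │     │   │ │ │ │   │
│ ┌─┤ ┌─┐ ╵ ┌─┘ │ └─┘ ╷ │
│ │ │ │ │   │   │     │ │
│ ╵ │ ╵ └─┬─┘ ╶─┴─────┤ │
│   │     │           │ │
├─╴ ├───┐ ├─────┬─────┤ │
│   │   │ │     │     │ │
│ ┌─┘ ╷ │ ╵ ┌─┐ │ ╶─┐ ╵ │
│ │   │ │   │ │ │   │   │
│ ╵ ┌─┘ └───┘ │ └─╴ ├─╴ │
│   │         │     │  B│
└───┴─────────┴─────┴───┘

Finding the path and converting it to directions:
Path through cells: (0,0) → (0,1) → (1,1) → (1,2) → (2,2) → (2,3) → (2,4) → (1,4) → (1,3) → (0,3) → (0,4) → (0,5) → (1,5) → (2,5) → (2,6) → (1,6) → (0,6) → (0,7) → (1,7) → (1,8) → (0,8) → (0,9) → (0,10) → (1,10) → (2,10) → (2,9) → (2,8) → (3,8) → (3,9) → (3,10) → (3,11) → (4,11) → (5,11) → (5,10) → (4,10) → (4,9) → (4,8) → (4,7) → (5,7) → (5,8) → (6,8) → (7,8) → (7,9) → (7,10) → (6,10) → (6,11) → (7,11) → (8,11) → (9,11) → (10,11) → (11,11)
Directions: right, down, right, down, right, right, up, left, up, right, right, down, down, right, up, up, right, down, right, up, right, right, down, down, left, left, down, right, right, right, down, down, left, up, left, left, left, down, right, down, down, right, right, up, right, down, down, down, down, down

Solution:

┌─────┬─────┬───┬───────┐
│A ↓  │↱ → ↓│↱ ↓│↱ → ↓  │
│ ╷ ╶─┤ ╶─┐ │ ╷ ╵ ╶─┐ ╷ │
│ │↳ ↓│↑ ↰│↓│↑│↳ ↑  │↓│ │
│ ├─┐ └─╴ │ ╵ └─┬───┘ │ │
│ │ │↳ → ↑│↳ ↑  │↓ ← ↲│ │
│ ╵ └───┬─┴───┐ │ ╶───┴─┤
│       │     │ │↳ → → ↓│
├─┐ ┌───┘ ┌─┐ ├─┴─────┐ │
│ │ │     │ │ │↓ ← ← ↰│↓│
│ │ │ ┌───┘ │ │ ╶─┬─╴ ╵ │
│ │ │ │     │ │↳ ↓│  ↑ ↲│
│ ╵ ├─┘ ╶─┬─┘ │ ╷ │ ┌───┤
│   │     │   │ │↓│ │↱ ↓│
│ ┌─┤ ┌─┐ ╵ ┌─┘ │ └─┘ ╷ │
│ │ │ │ │   │   │↳ → ↑│↓│
│ ╵ │ ╵ └─┬─┘ ╶─┴─────┤ │
│   │     │           │↓│
├─╴ ├───┐ ├─────┬─────┤ │
│   │   │ │     │     │↓│
│ ┌─┘ ╷ │ ╵ ┌─┐ │ ╶─┐ ╵ │
│ │   │ │   │ │ │   │  ↓│
│ ╵ ┌─┘ └───┘ │ └─╴ ├─╴ │
│   │         │     │  B│
└───┴─────────┴─────┴───┘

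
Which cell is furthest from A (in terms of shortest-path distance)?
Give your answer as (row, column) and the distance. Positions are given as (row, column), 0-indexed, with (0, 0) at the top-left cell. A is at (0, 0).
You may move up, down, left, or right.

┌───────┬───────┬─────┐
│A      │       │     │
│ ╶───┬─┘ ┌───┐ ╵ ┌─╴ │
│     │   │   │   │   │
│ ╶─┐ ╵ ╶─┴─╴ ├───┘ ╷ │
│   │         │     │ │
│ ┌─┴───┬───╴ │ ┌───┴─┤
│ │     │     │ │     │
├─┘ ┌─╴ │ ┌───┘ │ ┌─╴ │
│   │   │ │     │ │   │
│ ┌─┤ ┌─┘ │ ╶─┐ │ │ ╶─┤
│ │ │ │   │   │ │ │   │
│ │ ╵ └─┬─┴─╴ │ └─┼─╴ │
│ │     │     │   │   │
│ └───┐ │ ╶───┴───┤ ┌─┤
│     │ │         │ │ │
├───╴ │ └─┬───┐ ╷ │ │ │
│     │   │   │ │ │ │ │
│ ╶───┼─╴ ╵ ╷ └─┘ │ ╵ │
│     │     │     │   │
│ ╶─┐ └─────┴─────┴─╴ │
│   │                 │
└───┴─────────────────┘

Computing BFS distances from A to all cells:
Furthest cell: (5, 8)
Distance: 91 steps

Path from A to the furthest cell:

┌───────┬───────┬─────┐
│A      │↱ → → ↓│↱ → ↓│
│ ╶───┬─┘ ┌───┐ ╵ ┌─╴ │
│↳ → ↓│↱ ↑│   │↳ ↑│↓ ↲│
│ ╶─┐ ╵ ╶─┴─╴ ├───┘ ╷ │
│   │↳ ↑      │↓ ← ↲│ │
│ ┌─┴───┬───╴ │ ┌───┴─┤
│ │↓ ← ↰│     │↓│↓ ← ↰│
├─┘ ┌─╴ │ ┌───┘ │ ┌─╴ │
│↓ ↲│↱ ↑│ │↓ ← ↲│↓│↱ ↑│
│ ┌─┤ ┌─┘ │ ╶─┐ │ │ ╶─┤
│↓│ │↑│   │↳ ↓│ │B│↑ ↰│
│ │ ╵ └─┬─┴─╴ │ └─┼─╴ │
│↓│  ↑ ↰│↓ ← ↲│   │↱ ↑│
│ └───┐ │ ╶───┴───┤ ┌─┤
│↳ → ↓│↑│↳ → → → ↓│↑│ │
├───╴ │ └─┬───┐ ╷ │ │ │
│↓ ← ↲│↑ ↰│↓ ↰│ │↓│↑│ │
│ ╶───┼─╴ ╵ ╷ └─┘ │ ╵ │
│↳ → ↓│  ↑ ↲│↑ ← ↲│↑ ↰│
│ ╶─┐ └─────┴─────┴─╴ │
│   │↳ → → → → → → → ↑│
└───┴─────────────────┘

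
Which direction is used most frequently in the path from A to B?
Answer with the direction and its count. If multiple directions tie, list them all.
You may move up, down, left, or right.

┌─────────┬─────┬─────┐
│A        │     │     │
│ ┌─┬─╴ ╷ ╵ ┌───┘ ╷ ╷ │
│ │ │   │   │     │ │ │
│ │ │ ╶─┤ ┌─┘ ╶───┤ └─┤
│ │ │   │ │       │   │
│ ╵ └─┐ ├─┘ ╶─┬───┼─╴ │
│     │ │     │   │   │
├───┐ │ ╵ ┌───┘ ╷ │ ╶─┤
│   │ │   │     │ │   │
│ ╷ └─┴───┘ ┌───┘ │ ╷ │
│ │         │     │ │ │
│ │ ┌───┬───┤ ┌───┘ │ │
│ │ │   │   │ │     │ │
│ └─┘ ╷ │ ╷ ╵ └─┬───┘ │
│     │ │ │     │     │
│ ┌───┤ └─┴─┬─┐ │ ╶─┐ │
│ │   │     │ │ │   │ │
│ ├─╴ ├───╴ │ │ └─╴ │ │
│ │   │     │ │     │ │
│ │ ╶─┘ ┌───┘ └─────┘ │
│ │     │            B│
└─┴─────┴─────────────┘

Directions: right, right, right, down, left, down, right, down, down, right, up, right, up, right, up, right, right, up, right, down, down, right, down, left, down, right, down, down, down, down, down, down
Counts: {'right': 12, 'down': 14, 'left': 2, 'up': 4}
Most common: down (14 times)

Solution:

┌─────────┬─────┬─────┐
│A → → ↓  │     │↱ ↓  │
│ ┌─┬─╴ ╷ ╵ ┌───┘ ╷ ╷ │
│ │ │↓ ↲│   │↱ → ↑│↓│ │
│ │ │ ╶─┤ ┌─┘ ╶───┤ └─┤
│ │ │↳ ↓│ │↱ ↑    │↳ ↓│
│ ╵ └─┐ ├─┘ ╶─┬───┼─╴ │
│     │↓│↱ ↑  │   │↓ ↲│
├───┐ │ ╵ ┌───┘ ╷ │ ╶─┤
│   │ │↳ ↑│     │ │↳ ↓│
│ ╷ └─┴───┘ ┌───┘ │ ╷ │
│ │         │     │ │↓│
│ │ ┌───┬───┤ ┌───┘ │ │
│ │ │   │   │ │     │↓│
│ └─┘ ╷ │ ╷ ╵ └─┬───┘ │
│     │ │ │     │    ↓│
│ ┌───┤ └─┴─┬─┐ │ ╶─┐ │
│ │   │     │ │ │   │↓│
│ ├─╴ ├───╴ │ │ └─╴ │ │
│ │   │     │ │     │↓│
│ │ ╶─┘ ┌───┘ └─────┘ │
│ │     │            B│
└─┴─────┴─────────────┘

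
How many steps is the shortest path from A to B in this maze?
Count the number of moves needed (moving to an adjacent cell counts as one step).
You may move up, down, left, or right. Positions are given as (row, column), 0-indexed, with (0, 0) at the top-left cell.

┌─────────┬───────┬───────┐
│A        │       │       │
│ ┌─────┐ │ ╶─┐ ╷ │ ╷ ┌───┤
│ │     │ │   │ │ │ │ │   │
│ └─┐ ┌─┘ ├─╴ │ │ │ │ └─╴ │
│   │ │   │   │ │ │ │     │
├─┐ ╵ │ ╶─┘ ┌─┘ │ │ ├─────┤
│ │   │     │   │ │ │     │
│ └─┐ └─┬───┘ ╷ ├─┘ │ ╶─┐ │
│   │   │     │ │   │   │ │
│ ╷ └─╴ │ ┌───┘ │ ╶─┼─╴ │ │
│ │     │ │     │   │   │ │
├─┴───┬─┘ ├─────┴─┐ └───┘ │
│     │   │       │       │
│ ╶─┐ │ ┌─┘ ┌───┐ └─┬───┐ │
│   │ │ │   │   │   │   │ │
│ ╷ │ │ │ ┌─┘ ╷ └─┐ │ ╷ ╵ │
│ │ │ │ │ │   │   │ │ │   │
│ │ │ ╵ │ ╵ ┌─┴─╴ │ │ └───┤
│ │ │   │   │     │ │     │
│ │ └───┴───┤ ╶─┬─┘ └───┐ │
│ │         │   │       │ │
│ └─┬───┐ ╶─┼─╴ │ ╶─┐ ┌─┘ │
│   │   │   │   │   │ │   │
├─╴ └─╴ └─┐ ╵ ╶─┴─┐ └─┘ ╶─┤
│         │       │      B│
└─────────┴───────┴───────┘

Using BFS to find shortest path:
Start: (0, 0), End: (12, 12)
Path found:
(0,0) → (0,1) → (0,2) → (0,3) → (0,4) → (1,4) → (2,4) → (2,3) → (3,3) → (3,4) → (3,5) → (2,5) → (2,6) → (1,6) → (1,5) → (0,5) → (0,6) → (0,7) → (1,7) → (2,7) → (3,7) → (3,6) → (4,6) → (4,5) → (4,4) → (5,4) → (6,4) → (6,3) → (7,3) → (8,3) → (9,3) → (9,2) → (8,2) → (7,2) → (6,2) → (6,1) → (6,0) → (7,0) → (7,1) → (8,1) → (9,1) → (10,1) → (10,2) → (10,3) → (10,4) → (11,4) → (11,5) → (12,5) → (12,6) → (11,6) → (11,7) → (10,7) → (10,6) → (9,6) → (9,7) → (9,8) → (8,8) → (8,7) → (7,7) → (7,6) → (8,6) → (8,5) → (9,5) → (9,4) → (8,4) → (7,4) → (7,5) → (6,5) → (6,6) → (6,7) → (6,8) → (7,8) → (7,9) → (8,9) → (9,9) → (10,9) → (10,8) → (11,8) → (11,9) → (12,9) → (12,10) → (12,11) → (12,12)
Number of steps: 82

Solution:

┌─────────┬───────┬───────┐
│A → → → ↓│↱ → ↓  │       │
│ ┌─────┐ │ ╶─┐ ╷ │ ╷ ┌───┤
│ │     │↓│↑ ↰│↓│ │ │ │   │
│ └─┐ ┌─┘ ├─╴ │ │ │ │ └─╴ │
│   │ │↓ ↲│↱ ↑│↓│ │ │     │
├─┐ ╵ │ ╶─┘ ┌─┘ │ │ ├─────┤
│ │   │↳ → ↑│↓ ↲│ │ │     │
│ └─┐ └─┬───┘ ╷ ├─┘ │ ╶─┐ │
│   │   │↓ ← ↲│ │   │   │ │
│ ╷ └─╴ │ ┌───┘ │ ╶─┼─╴ │ │
│ │     │↓│     │   │   │ │
├─┴───┬─┘ ├─────┴─┐ └───┘ │
│↓ ← ↰│↓ ↲│↱ → → ↓│       │
│ ╶─┐ │ ┌─┘ ┌───┐ └─┬───┐ │
│↳ ↓│↑│↓│↱ ↑│↓ ↰│↳ ↓│   │ │
│ ╷ │ │ │ ┌─┘ ╷ └─┐ │ ╷ ╵ │
│ │↓│↑│↓│↑│↓ ↲│↑ ↰│↓│ │   │
│ │ │ ╵ │ ╵ ┌─┴─╴ │ │ └───┤
│ │↓│↑ ↲│↑ ↲│↱ → ↑│↓│     │
│ │ └───┴───┤ ╶─┬─┘ └───┐ │
│ │↳ → → ↓  │↑ ↰│↓ ↲    │ │
│ └─┬───┐ ╶─┼─╴ │ ╶─┐ ┌─┘ │
│   │   │↳ ↓│↱ ↑│↳ ↓│ │   │
├─╴ └─╴ └─┐ ╵ ╶─┴─┐ └─┘ ╶─┤
│         │↳ ↑    │↳ → → B│
└─────────┴───────┴───────┘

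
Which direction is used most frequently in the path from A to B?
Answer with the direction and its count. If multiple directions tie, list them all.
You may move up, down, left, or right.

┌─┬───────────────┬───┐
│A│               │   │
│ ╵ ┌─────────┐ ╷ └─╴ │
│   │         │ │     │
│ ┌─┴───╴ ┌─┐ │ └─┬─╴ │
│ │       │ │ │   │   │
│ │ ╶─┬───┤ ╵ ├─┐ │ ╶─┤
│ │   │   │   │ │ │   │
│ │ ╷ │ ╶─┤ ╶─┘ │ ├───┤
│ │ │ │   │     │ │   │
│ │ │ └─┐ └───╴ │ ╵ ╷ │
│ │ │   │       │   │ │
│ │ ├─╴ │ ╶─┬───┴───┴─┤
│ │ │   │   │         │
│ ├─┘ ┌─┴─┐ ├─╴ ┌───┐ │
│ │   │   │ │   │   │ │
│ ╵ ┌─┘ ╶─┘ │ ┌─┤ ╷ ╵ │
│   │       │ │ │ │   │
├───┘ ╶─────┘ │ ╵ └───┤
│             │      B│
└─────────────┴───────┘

Directions: down, down, down, down, down, down, down, down, right, up, right, up, right, up, left, up, up, left, up, right, right, right, up, right, right, down, down, left, down, right, right, down, left, left, left, down, right, down, down, left, left, left, down, right, right, right, right, up, up, right, up, right, right, right, down, down, left, up, left, down, down, right, right
Counts: {'down': 20, 'right': 21, 'up': 11, 'left': 11}
Most common: right (21 times)

Solution:

┌─┬───────────────┬───┐
│A│               │   │
│ ╵ ┌─────────┐ ╷ └─╴ │
│↓  │    ↱ → ↓│ │     │
│ ┌─┴───╴ ┌─┐ │ └─┬─╴ │
│↓│↱ → → ↑│ │↓│   │   │
│ │ ╶─┬───┤ ╵ ├─┐ │ ╶─┤
│↓│↑ ↰│   │↓ ↲│ │ │   │
│ │ ╷ │ ╶─┤ ╶─┘ │ ├───┤
│↓│ │↑│   │↳ → ↓│ │   │
│ │ │ └─┐ └───╴ │ ╵ ╷ │
│↓│ │↑ ↰│↓ ← ← ↲│   │ │
│ │ ├─╴ │ ╶─┬───┴───┴─┤
│↓│ │↱ ↑│↳ ↓│  ↱ → → ↓│
│ ├─┘ ┌─┴─┐ ├─╴ ┌───┐ │
│↓│↱ ↑│   │↓│↱ ↑│↓ ↰│↓│
│ ╵ ┌─┘ ╶─┘ │ ┌─┤ ╷ ╵ │
│↳ ↑│↓ ← ← ↲│↑│ │↓│↑ ↲│
├───┘ ╶─────┘ │ ╵ └───┤
│    ↳ → → → ↑│  ↳ → B│
└─────────────┴───────┘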